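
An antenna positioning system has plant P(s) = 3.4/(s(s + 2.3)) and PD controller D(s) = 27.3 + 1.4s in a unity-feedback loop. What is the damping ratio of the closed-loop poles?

Forward path: (27.3 + 1.4s)·3.4/(s(s+2.3)). The closed-loop characteristic equation is s² + (2.3 + 3.4·1.4)s + 3.4·27.3 = 0.
That is s² + 7.06s + 92.82 = 0, so ω_n = 9.634 rad/s and ζ = 7.06/(2·9.634) = 0.3664.

ζ = 0.366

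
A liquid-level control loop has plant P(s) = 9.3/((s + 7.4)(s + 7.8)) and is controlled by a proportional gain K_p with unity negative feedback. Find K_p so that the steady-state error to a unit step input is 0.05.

The loop is type 0, so e_ss(step) = 1/(1 + K_pos) with K_pos = K_p·P(0).
P(0) = 0.1611. Require 1/(1 + K_p·0.1611) = 0.05, so 1 + 0.1611·K_p = 20.
K_p = (20 − 1)/0.1611 = 118.

K_p = 118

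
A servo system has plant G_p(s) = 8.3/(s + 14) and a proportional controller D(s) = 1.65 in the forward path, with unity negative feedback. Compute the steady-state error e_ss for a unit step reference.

0.506

The loop is type 0. Static position error constant K_pos = D(0)·G_p(0) = 1.65·0.5929 = 0.9782.
Steady-state error to a unit step: e_ss = 1/(1+K_pos) = 1/1.978 = 0.506.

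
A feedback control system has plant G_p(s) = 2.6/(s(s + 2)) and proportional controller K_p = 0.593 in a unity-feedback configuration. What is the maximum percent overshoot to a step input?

From 1 + K_pG_p(s) = 0: s² + 2s + 1.542 = 0 ⇒ ω_n = 1.242, ζ = 0.8054.
%OS = 100·exp(−πζ/√(1−ζ²)) = 100·exp(−π·0.8054/√0.3514) = 1.4%.

1.4%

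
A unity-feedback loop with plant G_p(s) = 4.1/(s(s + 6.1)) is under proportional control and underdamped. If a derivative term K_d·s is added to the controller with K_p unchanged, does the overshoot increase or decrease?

decrease

With PD the characteristic equation becomes s² + (a + K·K_d)s + K·K_p = 0; the damping term grows, ζ rises, overshoot falls.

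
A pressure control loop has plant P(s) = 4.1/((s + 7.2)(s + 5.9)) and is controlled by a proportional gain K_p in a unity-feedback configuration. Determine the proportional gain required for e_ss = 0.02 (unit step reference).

The loop is type 0, so e_ss(step) = 1/(1 + K_pos) with K_pos = K_p·P(0).
P(0) = 0.09652. Require 1/(1 + K_p·0.09652) = 0.02, so 1 + 0.09652·K_p = 50.
K_p = (50 − 1)/0.09652 = 508.

K_p = 508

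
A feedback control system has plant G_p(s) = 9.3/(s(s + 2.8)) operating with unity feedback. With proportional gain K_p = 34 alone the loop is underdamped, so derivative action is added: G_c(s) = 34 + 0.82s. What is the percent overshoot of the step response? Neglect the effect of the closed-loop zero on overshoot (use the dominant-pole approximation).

Forward path: (34 + 0.82s)·9.3/(s(s+2.8)). The closed-loop characteristic equation is s² + (2.8 + 9.3·0.82)s + 9.3·34 = 0.
That is s² + 10.43s + 316.2 = 0, so ω_n = 17.78 rad/s and ζ = 10.43/(2·17.78) = 0.2932.
%OS = 100·exp(−πζ/√(1−ζ²)) = 38.2%.

38.2%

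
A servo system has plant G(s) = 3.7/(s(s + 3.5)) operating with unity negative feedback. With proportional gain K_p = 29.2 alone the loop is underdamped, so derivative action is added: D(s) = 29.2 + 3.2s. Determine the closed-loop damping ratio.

ζ = 0.738

Forward path: (29.2 + 3.2s)·3.7/(s(s+3.5)). The closed-loop characteristic equation is s² + (3.5 + 3.7·3.2)s + 3.7·29.2 = 0.
That is s² + 15.34s + 108 = 0, so ω_n = 10.39 rad/s and ζ = 15.34/(2·10.39) = 0.7379.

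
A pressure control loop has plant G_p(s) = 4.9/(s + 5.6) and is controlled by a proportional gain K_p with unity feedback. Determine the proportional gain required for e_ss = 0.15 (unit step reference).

For a type-0 loop with proportional control, e_ss = 1/(1 + K_p·G_p(0)).
G_p(0) = 0.875. Require 1/(1 + K_p·0.875) = 0.15, so 1 + 0.875·K_p = 6.667.
K_p = (6.667 − 1)/0.875 = 6.48.

K_p = 6.48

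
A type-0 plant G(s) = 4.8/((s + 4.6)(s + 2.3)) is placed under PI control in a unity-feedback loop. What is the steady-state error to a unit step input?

0

The PI controller's integrator makes the forward path type 1, so e_ss to a step is zero.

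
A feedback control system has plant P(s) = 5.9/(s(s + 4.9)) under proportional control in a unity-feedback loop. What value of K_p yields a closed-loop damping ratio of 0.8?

K_p = 1.59

Closed-loop characteristic equation: s² + 4.9s + K_p·5.9 = 0.
So ω_n = √(5.9K_p) and 2ζω_n = 4.9, giving ζ = 4.9/(2√(5.9K_p)).
Setting ζ = 0.8: √(5.9K_p) = 4.9/(2·0.8) = 3.062, so K_p = 9.379/5.9 = 1.59.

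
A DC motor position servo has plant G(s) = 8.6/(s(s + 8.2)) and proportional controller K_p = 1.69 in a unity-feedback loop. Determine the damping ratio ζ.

ζ = 1.08

The closed-loop denominator is s(s+8.2) + 1.69·8.6 = s² + 8.2s + 14.53.
So ω_n² = 14.53 ⇒ ω_n = 3.812 rad/s, and ζ = 8.2/(2ω_n) = 1.08.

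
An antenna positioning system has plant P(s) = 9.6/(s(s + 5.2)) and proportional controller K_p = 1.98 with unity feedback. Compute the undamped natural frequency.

ω_n = 4.36 rad/s

With unity feedback the closed-loop characteristic equation is s² + 5.2s + 1.98·9.6 = s² + 5.2s + 19.01 = 0.
Matching s² + 2ζω_n s + ω_n²: ω_n = √19.01 = 4.36 rad/s and 2ζω_n = 5.2, so ζ = 5.2/(2·4.36) = 0.596.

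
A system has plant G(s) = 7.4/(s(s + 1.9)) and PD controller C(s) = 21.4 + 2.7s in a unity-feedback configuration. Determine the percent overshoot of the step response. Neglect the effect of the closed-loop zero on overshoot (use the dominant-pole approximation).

0.398%

Forward path: (21.4 + 2.7s)·7.4/(s(s+1.9)). The closed-loop characteristic equation is s² + (1.9 + 7.4·2.7)s + 7.4·21.4 = 0.
That is s² + 21.88s + 158.4 = 0, so ω_n = 12.58 rad/s and ζ = 21.88/(2·12.58) = 0.8693.
%OS = 100·exp(−πζ/√(1−ζ²)) = 0.398%.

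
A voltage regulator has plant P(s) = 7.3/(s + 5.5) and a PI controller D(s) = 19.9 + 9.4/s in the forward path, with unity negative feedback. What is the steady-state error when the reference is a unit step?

0

The open loop D(s)P(s) has a pole at the origin (type 1), so the static position error constant is infinite and e_ss = 1/(1+∞) = 0.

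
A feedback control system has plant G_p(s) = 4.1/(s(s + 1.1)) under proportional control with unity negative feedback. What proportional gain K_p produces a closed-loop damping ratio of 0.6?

K_p = 0.205

Closed-loop characteristic equation: s² + 1.1s + K_p·4.1 = 0.
So ω_n = √(4.1K_p) and 2ζω_n = 1.1, giving ζ = 1.1/(2√(4.1K_p)).
Setting ζ = 0.6: √(4.1K_p) = 1.1/(2·0.6) = 0.9167, so K_p = 0.8403/4.1 = 0.205.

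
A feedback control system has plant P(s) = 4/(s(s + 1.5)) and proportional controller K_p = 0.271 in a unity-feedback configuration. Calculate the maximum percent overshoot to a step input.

3.83%

Closed-loop characteristic equation: s² + 1.5s + 1.084 = 0, so ω_n = 1.041 rad/s and ζ = 1.5/(2·1.041) = 0.7204.
%OS = 100·exp(−πζ/√(1−ζ²)) = 100·exp(−π·0.7204/√0.4811) = 3.83%.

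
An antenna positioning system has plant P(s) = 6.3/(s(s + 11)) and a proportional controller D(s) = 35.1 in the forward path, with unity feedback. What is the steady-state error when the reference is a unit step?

0

The open loop D(s)P(s) has a pole at the origin (type 1), so the static position error constant is infinite and e_ss = 1/(1+∞) = 0.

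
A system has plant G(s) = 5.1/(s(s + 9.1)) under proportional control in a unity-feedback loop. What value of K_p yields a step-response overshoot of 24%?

From %OS = 100·exp(−πζ/√(1−ζ²)) = 24%, ζ = −ln(0.24)/√(π²+ln²(0.24)) = 0.4136.
Characteristic equation s² + 9.1s + 5.1K_p = 0 gives ζ = 9.1/(2√(5.1K_p)).
Setting ζ = 0.4136: √(5.1K_p) = 9.1/(2·0.4136) = 11, so K_p = 121/5.1 = 23.7.

K_p = 23.7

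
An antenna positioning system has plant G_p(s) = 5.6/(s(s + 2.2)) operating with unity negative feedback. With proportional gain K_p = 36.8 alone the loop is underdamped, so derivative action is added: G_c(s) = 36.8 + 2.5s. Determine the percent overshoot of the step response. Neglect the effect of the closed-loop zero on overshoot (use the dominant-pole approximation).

11.7%

Forward path: (36.8 + 2.5s)·5.6/(s(s+2.2)). The closed-loop characteristic equation is s² + (2.2 + 5.6·2.5)s + 5.6·36.8 = 0.
That is s² + 16.2s + 206.1 = 0, so ω_n = 14.36 rad/s and ζ = 16.2/(2·14.36) = 0.5642.
%OS = 100·exp(−πζ/√(1−ζ²)) = 11.7%.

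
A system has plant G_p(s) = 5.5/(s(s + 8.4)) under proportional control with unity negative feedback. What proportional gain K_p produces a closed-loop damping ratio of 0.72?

Closed-loop characteristic equation: s² + 8.4s + K_p·5.5 = 0.
So ω_n = √(5.5K_p) and 2ζω_n = 8.4, giving ζ = 8.4/(2√(5.5K_p)).
Setting ζ = 0.72: √(5.5K_p) = 8.4/(2·0.72) = 5.833, so K_p = 34.03/5.5 = 6.19.

K_p = 6.19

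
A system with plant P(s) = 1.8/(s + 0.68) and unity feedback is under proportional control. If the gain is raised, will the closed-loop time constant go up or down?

decrease

The closed-loop bandwidth 0.68+K_p·1.8 grows with K_p, so τ shrinks.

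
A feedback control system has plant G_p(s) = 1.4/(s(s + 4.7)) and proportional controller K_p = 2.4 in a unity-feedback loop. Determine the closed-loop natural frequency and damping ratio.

ω_n = 1.83 rad/s, ζ = 1.28

The closed-loop denominator is s(s+4.7) + 2.4·1.4 = s² + 4.7s + 3.36.
So ω_n² = 3.36 ⇒ ω_n = 1.833 rad/s, and ζ = 4.7/(2ω_n) = 1.28.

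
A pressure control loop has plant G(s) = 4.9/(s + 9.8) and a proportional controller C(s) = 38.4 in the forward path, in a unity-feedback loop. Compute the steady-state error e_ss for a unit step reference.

The loop is type 0. Static position error constant K_pos = C(0)·G(0) = 38.4·0.5 = 19.2.
Steady-state error to a unit step: e_ss = 1/(1+K_pos) = 1/20.2 = 0.0495.

0.0495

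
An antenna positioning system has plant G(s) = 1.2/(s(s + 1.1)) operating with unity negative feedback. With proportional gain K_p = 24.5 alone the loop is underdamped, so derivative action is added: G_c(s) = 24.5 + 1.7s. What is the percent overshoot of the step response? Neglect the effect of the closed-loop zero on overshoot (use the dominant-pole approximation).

Forward path: (24.5 + 1.7s)·1.2/(s(s+1.1)). The closed-loop characteristic equation is s² + (1.1 + 1.2·1.7)s + 1.2·24.5 = 0.
That is s² + 3.14s + 29.4 = 0, so ω_n = 5.422 rad/s and ζ = 3.14/(2·5.422) = 0.2896.
%OS = 100·exp(−πζ/√(1−ζ²)) = 38.7%.

38.7%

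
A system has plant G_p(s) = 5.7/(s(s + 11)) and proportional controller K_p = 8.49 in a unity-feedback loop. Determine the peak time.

From 1 + K_pG_p(s) = 0: s² + 11s + 48.39 = 0 ⇒ ω_n = 6.957, ζ = 0.7906.
Damped frequency ω_d = ω_n√(1−ζ²) = 4.259 rad/s, so peak time T_p = π/ω_d = 0.738 s.

T_p = 0.738 s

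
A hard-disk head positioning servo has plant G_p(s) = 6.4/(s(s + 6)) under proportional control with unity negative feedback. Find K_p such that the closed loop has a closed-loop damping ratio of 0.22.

K_p = 29.1

Closed-loop characteristic equation: s² + 6s + K_p·6.4 = 0.
So ω_n = √(6.4K_p) and 2ζω_n = 6, giving ζ = 6/(2√(6.4K_p)).
Setting ζ = 0.22: √(6.4K_p) = 6/(2·0.22) = 13.64, so K_p = 186/6.4 = 29.1.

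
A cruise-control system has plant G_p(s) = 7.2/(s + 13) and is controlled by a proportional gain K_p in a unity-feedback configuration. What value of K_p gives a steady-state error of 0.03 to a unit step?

For a type-0 loop with proportional control, e_ss = 1/(1 + K_p·G_p(0)).
G_p(0) = 0.5538. Require 1/(1 + K_p·0.5538) = 0.03, so 1 + 0.5538·K_p = 33.33.
K_p = (33.33 − 1)/0.5538 = 58.4.

K_p = 58.4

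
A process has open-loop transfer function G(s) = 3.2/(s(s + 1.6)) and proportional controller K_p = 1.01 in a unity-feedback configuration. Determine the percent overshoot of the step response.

21%

From 1 + K_pG(s) = 0: s² + 1.6s + 3.232 = 0 ⇒ ω_n = 1.798, ζ = 0.445.
%OS = 100·exp(−πζ/√(1−ζ²)) = 100·exp(−π·0.445/√0.802) = 21%.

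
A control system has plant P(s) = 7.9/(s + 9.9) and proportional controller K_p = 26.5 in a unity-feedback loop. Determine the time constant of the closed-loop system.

Closed-loop transfer function: T(s) = K_p·P(s)/(1 + K_p·P(s)) = 209.4/(s + 9.9 + 209.4) = 209.4/(s + 219.3).
Time constant τ = 1/219.3 = 0.00456 s.

τ = 0.00456 s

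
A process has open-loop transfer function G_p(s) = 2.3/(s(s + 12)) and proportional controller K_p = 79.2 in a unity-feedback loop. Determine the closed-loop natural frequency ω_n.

1 + K_p·G_p(s) = 0 gives s² + 12s + 182.2 = 0.
Matching s² + 2ζω_n s + ω_n²: ω_n = √182.2 = 13.5 rad/s and 2ζω_n = 12, so ζ = 12/(2·13.5) = 0.445.

ω_n = 13.5 rad/s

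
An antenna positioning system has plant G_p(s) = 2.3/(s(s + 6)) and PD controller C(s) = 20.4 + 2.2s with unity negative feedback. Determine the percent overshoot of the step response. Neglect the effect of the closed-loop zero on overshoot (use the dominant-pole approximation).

Forward path: (20.4 + 2.2s)·2.3/(s(s+6)). The closed-loop characteristic equation is s² + (6 + 2.3·2.2)s + 2.3·20.4 = 0.
That is s² + 11.06s + 46.92 = 0, so ω_n = 6.85 rad/s and ζ = 11.06/(2·6.85) = 0.8073.
%OS = 100·exp(−πζ/√(1−ζ²)) = 1.36%.

1.36%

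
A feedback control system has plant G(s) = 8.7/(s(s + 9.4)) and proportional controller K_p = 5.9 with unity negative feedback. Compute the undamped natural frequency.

ω_n = 7.16 rad/s

The closed-loop denominator is s(s+9.4) + 5.9·8.7 = s² + 9.4s + 51.33.
So ω_n² = 51.33 ⇒ ω_n = 7.164 rad/s, and ζ = 9.4/(2ω_n) = 0.656.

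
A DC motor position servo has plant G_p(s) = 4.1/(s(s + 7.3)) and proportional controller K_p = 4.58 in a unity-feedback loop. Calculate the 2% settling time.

Closed-loop characteristic equation: s² + 7.3s + 18.78 = 0, so ω_n = 4.333 rad/s and ζ = 7.3/(2·4.333) = 0.8423.
2% settling time T_s ≈ 4/(ζω_n) = 4/3.65 = 1.1 s.

T_s ≈ 1.1 s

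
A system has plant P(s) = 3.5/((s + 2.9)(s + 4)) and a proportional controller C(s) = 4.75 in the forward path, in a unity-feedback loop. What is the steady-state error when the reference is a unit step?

0.411

The loop is type 0. Static position error constant K_pos = C(0)·P(0) = 4.75·0.3017 = 1.433.
Steady-state error to a unit step: e_ss = 1/(1+K_pos) = 1/2.433 = 0.411.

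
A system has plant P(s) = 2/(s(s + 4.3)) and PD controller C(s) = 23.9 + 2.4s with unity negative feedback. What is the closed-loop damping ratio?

Forward path: (23.9 + 2.4s)·2/(s(s+4.3)). The closed-loop characteristic equation is s² + (4.3 + 2·2.4)s + 2·23.9 = 0.
That is s² + 9.1s + 47.8 = 0, so ω_n = 6.914 rad/s and ζ = 9.1/(2·6.914) = 0.6581.

ζ = 0.658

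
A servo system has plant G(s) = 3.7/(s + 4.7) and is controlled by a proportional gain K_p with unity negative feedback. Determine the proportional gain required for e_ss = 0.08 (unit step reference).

K_p = 14.6

For a type-0 loop with proportional control, e_ss = 1/(1 + K_p·G(0)).
G(0) = 0.7872. Require 1/(1 + K_p·0.7872) = 0.08, so 1 + 0.7872·K_p = 12.5.
K_p = (12.5 − 1)/0.7872 = 14.6.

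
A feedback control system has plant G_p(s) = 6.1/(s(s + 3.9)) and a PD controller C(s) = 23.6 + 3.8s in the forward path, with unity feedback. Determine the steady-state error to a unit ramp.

0.0271

The loop has one pole at the origin (type 1). Velocity error constant K_v = lim_{s→0} s·C(s)G_p(s) = 23.6·6.1/3.9 = 36.91.
Steady-state error to a unit ramp: e_ss = 1/K_v = 0.0271.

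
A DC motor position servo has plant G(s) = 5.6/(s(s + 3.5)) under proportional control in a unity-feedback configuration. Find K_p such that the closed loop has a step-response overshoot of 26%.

From %OS = 100·exp(−πζ/√(1−ζ²)) = 26%, ζ = −ln(0.26)/√(π²+ln²(0.26)) = 0.3941.
Characteristic equation s² + 3.5s + 5.6K_p = 0 gives ζ = 3.5/(2√(5.6K_p)).
Setting ζ = 0.3941: √(5.6K_p) = 3.5/(2·0.3941) = 4.441, so K_p = 19.72/5.6 = 3.52.

K_p = 3.52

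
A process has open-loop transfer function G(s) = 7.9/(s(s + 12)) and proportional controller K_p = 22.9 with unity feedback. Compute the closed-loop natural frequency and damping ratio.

1 + K_p·G(s) = 0 gives s² + 12s + 180.9 = 0.
Matching s² + 2ζω_n s + ω_n²: ω_n = √180.9 = 13.45 rad/s and 2ζω_n = 12, so ζ = 12/(2·13.45) = 0.446.

ω_n = 13.5 rad/s, ζ = 0.446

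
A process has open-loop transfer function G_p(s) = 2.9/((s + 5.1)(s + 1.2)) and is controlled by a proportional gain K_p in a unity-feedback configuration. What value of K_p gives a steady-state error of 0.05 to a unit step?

For a type-0 loop with proportional control, e_ss = 1/(1 + K_p·G_p(0)).
G_p(0) = 0.4739. Require 1/(1 + K_p·0.4739) = 0.05, so 1 + 0.4739·K_p = 20.
K_p = (20 − 1)/0.4739 = 40.1.

K_p = 40.1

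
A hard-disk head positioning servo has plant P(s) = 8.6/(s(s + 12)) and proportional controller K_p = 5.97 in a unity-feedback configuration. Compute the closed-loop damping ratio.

ζ = 0.837

The closed-loop denominator is s(s+12) + 5.97·8.6 = s² + 12s + 51.34.
Matching s² + 2ζω_n s + ω_n²: ω_n = √51.34 = 7.165 rad/s and 2ζω_n = 12, so ζ = 12/(2·7.165) = 0.837.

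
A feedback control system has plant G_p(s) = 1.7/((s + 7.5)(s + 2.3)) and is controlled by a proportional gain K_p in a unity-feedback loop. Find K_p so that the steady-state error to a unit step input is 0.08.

The loop is type 0, so e_ss(step) = 1/(1 + K_pos) with K_pos = K_p·G_p(0).
G_p(0) = 0.09855. Require 1/(1 + K_p·0.09855) = 0.08, so 1 + 0.09855·K_p = 12.5.
K_p = (12.5 − 1)/0.09855 = 117.

K_p = 117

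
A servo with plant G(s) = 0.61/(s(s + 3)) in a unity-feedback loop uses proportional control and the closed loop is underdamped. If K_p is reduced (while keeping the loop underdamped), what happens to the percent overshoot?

ζ = 3/(2√(0.61K_p)) rises as K_p falls; higher damping means less overshoot.

decrease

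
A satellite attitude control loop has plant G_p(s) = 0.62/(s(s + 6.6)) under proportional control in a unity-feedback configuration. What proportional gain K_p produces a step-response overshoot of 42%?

K_p = 248

From %OS = 100·exp(−πζ/√(1−ζ²)) = 42%, ζ = −ln(0.42)/√(π²+ln²(0.42)) = 0.2662.
Characteristic equation s² + 6.6s + 0.62K_p = 0 gives ζ = 6.6/(2√(0.62K_p)).
Setting ζ = 0.2662: √(0.62K_p) = 6.6/(2·0.2662) = 12.4, so K_p = 153.7/0.62 = 248.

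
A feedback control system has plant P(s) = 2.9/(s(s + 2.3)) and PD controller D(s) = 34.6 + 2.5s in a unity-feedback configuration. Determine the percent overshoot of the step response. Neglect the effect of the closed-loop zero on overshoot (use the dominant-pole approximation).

18.2%

Forward path: (34.6 + 2.5s)·2.9/(s(s+2.3)). The closed-loop characteristic equation is s² + (2.3 + 2.9·2.5)s + 2.9·34.6 = 0.
That is s² + 9.55s + 100.3 = 0, so ω_n = 10.02 rad/s and ζ = 9.55/(2·10.02) = 0.4767.
%OS = 100·exp(−πζ/√(1−ζ²)) = 18.2%.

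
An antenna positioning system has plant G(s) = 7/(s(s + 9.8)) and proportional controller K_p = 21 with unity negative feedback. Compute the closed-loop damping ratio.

The closed-loop denominator is s(s+9.8) + 21·7 = s² + 9.8s + 147.
So ω_n² = 147 ⇒ ω_n = 12.12 rad/s, and ζ = 9.8/(2ω_n) = 0.404.

ζ = 0.404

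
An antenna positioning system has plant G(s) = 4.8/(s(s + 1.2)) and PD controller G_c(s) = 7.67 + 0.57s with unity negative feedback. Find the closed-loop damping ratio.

ζ = 0.324

Forward path: (7.67 + 0.57s)·4.8/(s(s+1.2)). The closed-loop characteristic equation is s² + (1.2 + 4.8·0.57)s + 4.8·7.67 = 0.
That is s² + 3.936s + 36.82 = 0, so ω_n = 6.068 rad/s and ζ = 3.936/(2·6.068) = 0.3243.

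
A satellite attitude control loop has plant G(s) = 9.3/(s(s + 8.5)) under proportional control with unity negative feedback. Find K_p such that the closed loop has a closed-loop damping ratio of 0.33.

Closed-loop characteristic equation: s² + 8.5s + K_p·9.3 = 0.
So ω_n = √(9.3K_p) and 2ζω_n = 8.5, giving ζ = 8.5/(2√(9.3K_p)).
Setting ζ = 0.33: √(9.3K_p) = 8.5/(2·0.33) = 12.88, so K_p = 165.9/9.3 = 17.8.

K_p = 17.8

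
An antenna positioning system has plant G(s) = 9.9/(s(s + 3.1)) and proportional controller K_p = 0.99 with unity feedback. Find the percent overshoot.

16.7%

From 1 + K_pG(s) = 0: s² + 3.1s + 9.801 = 0 ⇒ ω_n = 3.131, ζ = 0.4951.
%OS = 100·exp(−πζ/√(1−ζ²)) = 100·exp(−π·0.4951/√0.7549) = 16.7%.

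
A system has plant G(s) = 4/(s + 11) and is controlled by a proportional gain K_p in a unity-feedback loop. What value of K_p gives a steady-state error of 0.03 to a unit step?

The loop is type 0, so e_ss(step) = 1/(1 + K_pos) with K_pos = K_p·G(0).
G(0) = 0.3636. Require 1/(1 + K_p·0.3636) = 0.03, so 1 + 0.3636·K_p = 33.33.
K_p = (33.33 − 1)/0.3636 = 88.9.

K_p = 88.9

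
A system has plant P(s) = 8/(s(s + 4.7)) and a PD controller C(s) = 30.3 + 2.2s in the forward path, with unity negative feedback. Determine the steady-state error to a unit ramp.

0.0194

The loop has one pole at the origin (type 1). Velocity error constant K_v = lim_{s→0} s·C(s)P(s) = 30.3·8/4.7 = 51.57.
Steady-state error to a unit ramp: e_ss = 1/K_v = 0.0194.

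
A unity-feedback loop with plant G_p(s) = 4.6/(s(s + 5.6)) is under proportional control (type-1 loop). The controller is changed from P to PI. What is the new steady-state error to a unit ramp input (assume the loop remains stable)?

0

The integrator raises the loop to type 2, so K_v → ∞ and e_ss to a ramp is zero.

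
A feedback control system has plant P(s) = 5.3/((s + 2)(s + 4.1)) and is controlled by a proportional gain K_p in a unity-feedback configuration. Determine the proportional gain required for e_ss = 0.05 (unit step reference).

K_p = 29.4

For a type-0 loop with proportional control, e_ss = 1/(1 + K_p·P(0)).
P(0) = 0.6463. Require 1/(1 + K_p·0.6463) = 0.05, so 1 + 0.6463·K_p = 20.
K_p = (20 − 1)/0.6463 = 29.4.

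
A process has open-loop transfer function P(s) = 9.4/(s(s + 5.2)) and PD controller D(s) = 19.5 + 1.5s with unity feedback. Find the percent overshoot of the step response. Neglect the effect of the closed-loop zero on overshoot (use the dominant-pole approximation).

4.11%

Forward path: (19.5 + 1.5s)·9.4/(s(s+5.2)). The closed-loop characteristic equation is s² + (5.2 + 9.4·1.5)s + 9.4·19.5 = 0.
That is s² + 19.3s + 183.3 = 0, so ω_n = 13.54 rad/s and ζ = 19.3/(2·13.54) = 0.7128.
%OS = 100·exp(−πζ/√(1−ζ²)) = 4.11%.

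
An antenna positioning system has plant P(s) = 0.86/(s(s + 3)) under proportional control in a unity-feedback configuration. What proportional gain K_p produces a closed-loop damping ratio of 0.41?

K_p = 15.6

Closed-loop characteristic equation: s² + 3s + K_p·0.86 = 0.
So ω_n = √(0.86K_p) and 2ζω_n = 3, giving ζ = 3/(2√(0.86K_p)).
Setting ζ = 0.41: √(0.86K_p) = 3/(2·0.41) = 3.659, so K_p = 13.38/0.86 = 15.6.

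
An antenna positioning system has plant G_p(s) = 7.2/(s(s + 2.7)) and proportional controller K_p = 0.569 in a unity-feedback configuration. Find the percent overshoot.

6.01%

Closed-loop characteristic equation: s² + 2.7s + 4.097 = 0, so ω_n = 2.024 rad/s and ζ = 2.7/(2·2.024) = 0.667.
%OS = 100·exp(−πζ/√(1−ζ²)) = 100·exp(−π·0.667/√0.5551) = 6.01%.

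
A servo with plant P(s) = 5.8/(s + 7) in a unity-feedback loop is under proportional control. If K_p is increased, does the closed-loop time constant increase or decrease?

decrease

Closed-loop pole is at s = −(7+K_p·5.8); larger K_p moves it further left, so τ = 1/(7+K_p·5.8) decreases.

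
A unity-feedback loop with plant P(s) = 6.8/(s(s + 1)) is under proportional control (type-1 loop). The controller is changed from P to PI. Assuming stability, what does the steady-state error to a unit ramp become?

The integrator raises the loop to type 2, so K_v → ∞ and e_ss to a ramp is zero.

0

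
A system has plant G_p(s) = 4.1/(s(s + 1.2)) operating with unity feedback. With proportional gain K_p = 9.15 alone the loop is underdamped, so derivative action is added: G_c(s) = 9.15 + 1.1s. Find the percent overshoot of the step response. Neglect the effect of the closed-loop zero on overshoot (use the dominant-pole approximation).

19.1%

Forward path: (9.15 + 1.1s)·4.1/(s(s+1.2)). The closed-loop characteristic equation is s² + (1.2 + 4.1·1.1)s + 4.1·9.15 = 0.
That is s² + 5.71s + 37.52 = 0, so ω_n = 6.125 rad/s and ζ = 5.71/(2·6.125) = 0.4661.
%OS = 100·exp(−πζ/√(1−ζ²)) = 19.1%.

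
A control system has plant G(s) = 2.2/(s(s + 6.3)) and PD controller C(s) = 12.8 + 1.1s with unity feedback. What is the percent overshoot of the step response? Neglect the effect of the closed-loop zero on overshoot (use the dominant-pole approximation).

Forward path: (12.8 + 1.1s)·2.2/(s(s+6.3)). The closed-loop characteristic equation is s² + (6.3 + 2.2·1.1)s + 2.2·12.8 = 0.
That is s² + 8.72s + 28.16 = 0, so ω_n = 5.307 rad/s and ζ = 8.72/(2·5.307) = 0.8216.
%OS = 100·exp(−πζ/√(1−ζ²)) = 1.08%.

1.08%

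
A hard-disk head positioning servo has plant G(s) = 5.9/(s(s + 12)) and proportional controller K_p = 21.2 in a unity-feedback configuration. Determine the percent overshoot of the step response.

From 1 + K_pG(s) = 0: s² + 12s + 125.1 = 0 ⇒ ω_n = 11.18, ζ = 0.5365.
%OS = 100·exp(−πζ/√(1−ζ²)) = 100·exp(−π·0.5365/√0.7122) = 13.6%.

13.6%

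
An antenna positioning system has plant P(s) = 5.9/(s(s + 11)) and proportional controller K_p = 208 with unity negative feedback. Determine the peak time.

From 1 + K_pP(s) = 0: s² + 11s + 1227 = 0 ⇒ ω_n = 35.03, ζ = 0.157.
Damped frequency ω_d = ω_n√(1−ζ²) = 34.6 rad/s, so peak time T_p = π/ω_d = 0.0908 s.

T_p = 0.0908 s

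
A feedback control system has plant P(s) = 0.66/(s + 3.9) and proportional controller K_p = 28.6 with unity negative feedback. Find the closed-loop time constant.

τ = 0.0439 s

Closed-loop transfer function: T(s) = K_p·P(s)/(1 + K_p·P(s)) = 18.88/(s + 3.9 + 18.88) = 18.88/(s + 22.78).
Time constant τ = 1/22.78 = 0.0439 s.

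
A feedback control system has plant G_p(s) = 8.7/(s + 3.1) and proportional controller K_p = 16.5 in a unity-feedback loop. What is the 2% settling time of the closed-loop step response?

T_s ≈ 0.0273 s

Closed-loop transfer function: T(s) = K_p·G_p(s)/(1 + K_p·G_p(s)) = 143.5/(s + 3.1 + 143.5) = 143.5/(s + 146.6).
Time constant τ = 1/146.6 = 0.006819 s, so the 2% settling time is about 4τ = 0.0273 s.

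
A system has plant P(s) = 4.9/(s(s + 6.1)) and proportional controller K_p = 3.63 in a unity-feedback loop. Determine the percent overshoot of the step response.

From 1 + K_pP(s) = 0: s² + 6.1s + 17.79 = 0 ⇒ ω_n = 4.217, ζ = 0.7232.
%OS = 100·exp(−πζ/√(1−ζ²)) = 100·exp(−π·0.7232/√0.477) = 3.73%.

3.73%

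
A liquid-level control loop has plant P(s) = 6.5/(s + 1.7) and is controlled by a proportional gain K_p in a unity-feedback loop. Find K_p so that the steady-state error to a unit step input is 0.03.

Steady-state error for a unit step on this type-0 loop is 1/(1 + K_p·P(0)).
P(0) = 3.824. Require 1/(1 + K_p·3.824) = 0.03, so 1 + 3.824·K_p = 33.33.
K_p = (33.33 − 1)/3.824 = 8.46.

K_p = 8.46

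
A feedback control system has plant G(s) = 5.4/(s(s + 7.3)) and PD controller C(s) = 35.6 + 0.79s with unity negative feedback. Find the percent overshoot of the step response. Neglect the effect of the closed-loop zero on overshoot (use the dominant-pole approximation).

23.7%

Forward path: (35.6 + 0.79s)·5.4/(s(s+7.3)). The closed-loop characteristic equation is s² + (7.3 + 5.4·0.79)s + 5.4·35.6 = 0.
That is s² + 11.57s + 192.2 = 0, so ω_n = 13.87 rad/s and ζ = 11.57/(2·13.87) = 0.4171.
%OS = 100·exp(−πζ/√(1−ζ²)) = 23.7%.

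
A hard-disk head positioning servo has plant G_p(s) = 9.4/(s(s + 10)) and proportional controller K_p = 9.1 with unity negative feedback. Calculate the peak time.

T_p = 0.404 s

From 1 + K_pG_p(s) = 0: s² + 10s + 85.54 = 0 ⇒ ω_n = 9.249, ζ = 0.5406.
Damped frequency ω_d = ω_n√(1−ζ²) = 7.781 rad/s, so peak time T_p = π/ω_d = 0.404 s.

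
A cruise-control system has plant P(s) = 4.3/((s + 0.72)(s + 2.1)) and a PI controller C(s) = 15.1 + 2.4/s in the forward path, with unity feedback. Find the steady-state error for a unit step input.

The open loop C(s)P(s) has a pole at the origin (type 1), so the static position error constant is infinite and e_ss = 1/(1+∞) = 0.

0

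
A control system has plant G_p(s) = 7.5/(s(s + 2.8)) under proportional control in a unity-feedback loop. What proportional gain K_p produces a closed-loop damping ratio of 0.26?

Closed-loop characteristic equation: s² + 2.8s + K_p·7.5 = 0.
So ω_n = √(7.5K_p) and 2ζω_n = 2.8, giving ζ = 2.8/(2√(7.5K_p)).
Setting ζ = 0.26: √(7.5K_p) = 2.8/(2·0.26) = 5.385, so K_p = 28.99/7.5 = 3.87.

K_p = 3.87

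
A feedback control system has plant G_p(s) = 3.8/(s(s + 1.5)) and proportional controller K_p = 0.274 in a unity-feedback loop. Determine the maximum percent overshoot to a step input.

3.32%

Closed-loop characteristic equation: s² + 1.5s + 1.041 = 0, so ω_n = 1.02 rad/s and ζ = 1.5/(2·1.02) = 0.735.
%OS = 100·exp(−πζ/√(1−ζ²)) = 100·exp(−π·0.735/√0.4598) = 3.32%.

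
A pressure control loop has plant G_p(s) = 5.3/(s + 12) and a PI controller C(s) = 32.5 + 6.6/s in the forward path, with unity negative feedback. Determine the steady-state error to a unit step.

The open loop C(s)G_p(s) has a pole at the origin (type 1), so the static position error constant is infinite and e_ss = 1/(1+∞) = 0.

0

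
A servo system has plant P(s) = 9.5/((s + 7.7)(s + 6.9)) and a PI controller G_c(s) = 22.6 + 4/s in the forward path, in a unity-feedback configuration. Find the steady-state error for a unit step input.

0

The open loop G_c(s)P(s) has a pole at the origin (type 1), so the static position error constant is infinite and e_ss = 1/(1+∞) = 0.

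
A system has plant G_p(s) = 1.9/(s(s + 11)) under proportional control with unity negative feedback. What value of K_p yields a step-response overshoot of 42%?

K_p = 225

From %OS = 100·exp(−πζ/√(1−ζ²)) = 42%, ζ = −ln(0.42)/√(π²+ln²(0.42)) = 0.2662.
Characteristic equation s² + 11s + 1.9K_p = 0 gives ζ = 11/(2√(1.9K_p)).
Setting ζ = 0.2662: √(1.9K_p) = 11/(2·0.2662) = 20.66, so K_p = 427/1.9 = 225.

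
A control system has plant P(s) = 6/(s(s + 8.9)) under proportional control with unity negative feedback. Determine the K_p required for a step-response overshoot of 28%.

K_p = 23.4

From %OS = 100·exp(−πζ/√(1−ζ²)) = 28%, ζ = −ln(0.28)/√(π²+ln²(0.28)) = 0.3755.
Characteristic equation s² + 8.9s + 6K_p = 0 gives ζ = 8.9/(2√(6K_p)).
Setting ζ = 0.3755: √(6K_p) = 8.9/(2·0.3755) = 11.85, so K_p = 140.4/6 = 23.4.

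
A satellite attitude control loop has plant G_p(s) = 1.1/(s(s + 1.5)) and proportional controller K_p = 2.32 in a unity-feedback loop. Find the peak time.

The closed-loop denominator s² + 1.5s + 2.552 gives ω_n = √2.552 = 1.597 and ζ = 1.5/(2ω_n) = 0.4695.
Damped frequency ω_d = ω_n√(1−ζ²) = 1.41 rad/s, so peak time T_p = π/ω_d = 2.23 s.

T_p = 2.23 s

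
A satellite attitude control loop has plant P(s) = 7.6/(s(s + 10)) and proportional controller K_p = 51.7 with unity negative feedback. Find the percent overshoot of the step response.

44.1%

The closed-loop denominator s² + 10s + 392.9 gives ω_n = √392.9 = 19.82 and ζ = 10/(2ω_n) = 0.2522.
%OS = 100·exp(−πζ/√(1−ζ²)) = 100·exp(−π·0.2522/√0.9364) = 44.1%.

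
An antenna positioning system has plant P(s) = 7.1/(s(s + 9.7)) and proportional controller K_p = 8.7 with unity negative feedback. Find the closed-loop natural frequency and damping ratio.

ω_n = 7.86 rad/s, ζ = 0.617

The closed-loop denominator is s(s+9.7) + 8.7·7.1 = s² + 9.7s + 61.77.
Matching s² + 2ζω_n s + ω_n²: ω_n = √61.77 = 7.859 rad/s and 2ζω_n = 9.7, so ζ = 9.7/(2·7.859) = 0.617.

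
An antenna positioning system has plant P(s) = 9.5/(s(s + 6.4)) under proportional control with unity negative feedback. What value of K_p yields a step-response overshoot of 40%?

From %OS = 100·exp(−πζ/√(1−ζ²)) = 40%, ζ = −ln(0.4)/√(π²+ln²(0.4)) = 0.28.
Characteristic equation s² + 6.4s + 9.5K_p = 0 gives ζ = 6.4/(2√(9.5K_p)).
Setting ζ = 0.28: √(9.5K_p) = 6.4/(2·0.28) = 11.43, so K_p = 130.6/9.5 = 13.7.

K_p = 13.7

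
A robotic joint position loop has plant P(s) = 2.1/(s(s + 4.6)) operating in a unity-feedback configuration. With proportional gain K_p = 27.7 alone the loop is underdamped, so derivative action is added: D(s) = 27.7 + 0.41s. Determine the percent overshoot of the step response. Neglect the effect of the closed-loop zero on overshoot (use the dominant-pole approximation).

30%

Forward path: (27.7 + 0.41s)·2.1/(s(s+4.6)). The closed-loop characteristic equation is s² + (4.6 + 2.1·0.41)s + 2.1·27.7 = 0.
That is s² + 5.461s + 58.17 = 0, so ω_n = 7.627 rad/s and ζ = 5.461/(2·7.627) = 0.358.
%OS = 100·exp(−πζ/√(1−ζ²)) = 30%.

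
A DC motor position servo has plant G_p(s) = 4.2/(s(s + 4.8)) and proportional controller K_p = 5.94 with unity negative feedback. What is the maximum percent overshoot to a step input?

The closed-loop denominator s² + 4.8s + 24.95 gives ω_n = √24.95 = 4.995 and ζ = 4.8/(2ω_n) = 0.4805.
%OS = 100·exp(−πζ/√(1−ζ²)) = 100·exp(−π·0.4805/√0.7691) = 17.9%.

17.9%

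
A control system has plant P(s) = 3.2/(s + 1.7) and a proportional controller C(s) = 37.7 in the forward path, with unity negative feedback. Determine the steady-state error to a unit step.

0.0139

The loop is type 0. Static position error constant K_pos = C(0)·P(0) = 37.7·1.882 = 70.96.
Steady-state error to a unit step: e_ss = 1/(1+K_pos) = 1/71.96 = 0.0139.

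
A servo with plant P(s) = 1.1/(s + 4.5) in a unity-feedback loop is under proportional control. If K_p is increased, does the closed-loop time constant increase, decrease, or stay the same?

The closed-loop bandwidth 4.5+K_p·1.1 grows with K_p, so τ shrinks.

decrease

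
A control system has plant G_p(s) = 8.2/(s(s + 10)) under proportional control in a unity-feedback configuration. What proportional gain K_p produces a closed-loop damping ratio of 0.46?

K_p = 14.4

Closed-loop characteristic equation: s² + 10s + K_p·8.2 = 0.
So ω_n = √(8.2K_p) and 2ζω_n = 10, giving ζ = 10/(2√(8.2K_p)).
Setting ζ = 0.46: √(8.2K_p) = 10/(2·0.46) = 10.87, so K_p = 118.1/8.2 = 14.4.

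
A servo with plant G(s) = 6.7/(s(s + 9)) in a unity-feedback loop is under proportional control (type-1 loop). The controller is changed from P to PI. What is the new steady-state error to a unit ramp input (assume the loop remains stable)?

0

The integrator raises the loop to type 2, so K_v → ∞ and e_ss to a ramp is zero.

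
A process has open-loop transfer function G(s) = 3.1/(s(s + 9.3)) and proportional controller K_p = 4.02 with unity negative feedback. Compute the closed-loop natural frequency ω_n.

ω_n = 3.53 rad/s

The closed-loop denominator is s(s+9.3) + 4.02·3.1 = s² + 9.3s + 12.46.
So ω_n² = 12.46 ⇒ ω_n = 3.53 rad/s, and ζ = 9.3/(2ω_n) = 1.32.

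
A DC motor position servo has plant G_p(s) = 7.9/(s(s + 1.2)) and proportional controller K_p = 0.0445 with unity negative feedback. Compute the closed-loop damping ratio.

ζ = 1.01

1 + K_p·G_p(s) = 0 gives s² + 1.2s + 0.3515 = 0.
Matching s² + 2ζω_n s + ω_n²: ω_n = √0.3515 = 0.5929 rad/s and 2ζω_n = 1.2, so ζ = 1.2/(2·0.5929) = 1.01.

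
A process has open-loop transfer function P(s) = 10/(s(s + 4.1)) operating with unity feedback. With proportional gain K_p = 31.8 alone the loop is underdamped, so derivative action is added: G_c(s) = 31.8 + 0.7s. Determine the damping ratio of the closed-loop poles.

Forward path: (31.8 + 0.7s)·10/(s(s+4.1)). The closed-loop characteristic equation is s² + (4.1 + 10·0.7)s + 10·31.8 = 0.
That is s² + 11.1s + 318 = 0, so ω_n = 17.83 rad/s and ζ = 11.1/(2·17.83) = 0.3112.

ζ = 0.311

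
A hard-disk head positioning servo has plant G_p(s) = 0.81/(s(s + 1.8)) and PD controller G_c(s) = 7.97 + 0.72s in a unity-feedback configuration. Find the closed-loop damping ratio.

Forward path: (7.97 + 0.72s)·0.81/(s(s+1.8)). The closed-loop characteristic equation is s² + (1.8 + 0.81·0.72)s + 0.81·7.97 = 0.
That is s² + 2.383s + 6.456 = 0, so ω_n = 2.541 rad/s and ζ = 2.383/(2·2.541) = 0.469.

ζ = 0.469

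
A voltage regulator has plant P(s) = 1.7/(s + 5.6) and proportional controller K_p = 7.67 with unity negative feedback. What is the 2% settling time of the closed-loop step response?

Closed-loop transfer function: T(s) = K_p·P(s)/(1 + K_p·P(s)) = 13.04/(s + 5.6 + 13.04) = 13.04/(s + 18.64).
Time constant τ = 1/18.64 = 0.05365 s, so the 2% settling time is about 4τ = 0.215 s.

T_s ≈ 0.215 s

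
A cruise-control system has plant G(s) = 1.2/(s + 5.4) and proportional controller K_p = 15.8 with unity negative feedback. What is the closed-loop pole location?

Closed-loop transfer function: T(s) = K_p·G(s)/(1 + K_p·G(s)) = 18.96/(s + 5.4 + 18.96) = 18.96/(s + 24.36).
The closed-loop pole is at s = −24.36.

s = -24.36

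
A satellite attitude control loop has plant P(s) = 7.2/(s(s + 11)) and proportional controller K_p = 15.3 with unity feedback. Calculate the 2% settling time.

From 1 + K_pP(s) = 0: s² + 11s + 110.2 = 0 ⇒ ω_n = 10.5, ζ = 0.524.
2% settling time T_s ≈ 4/(ζω_n) = 4/5.5 = 0.727 s.

T_s ≈ 0.727 s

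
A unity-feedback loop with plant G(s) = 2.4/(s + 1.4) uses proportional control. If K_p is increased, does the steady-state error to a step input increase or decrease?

decrease

e_ss = 1/(1 + K_p·G(0)); a larger K_p raises the denominator, so e_ss decreases.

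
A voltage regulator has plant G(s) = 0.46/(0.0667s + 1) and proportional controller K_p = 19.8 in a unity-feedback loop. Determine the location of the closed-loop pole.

s = -151.5

Closed loop: T(s) = K_p·G/(1+K_p·G) = 9.108/(0.0667s + 1 + 9.108), with pole at s = −(1 + 9.108)/0.0667 = −151.5.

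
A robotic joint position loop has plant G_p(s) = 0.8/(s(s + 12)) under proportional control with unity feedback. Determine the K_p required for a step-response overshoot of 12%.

From %OS = 100·exp(−πζ/√(1−ζ²)) = 12%, ζ = −ln(0.12)/√(π²+ln²(0.12)) = 0.5594.
Characteristic equation s² + 12s + 0.8K_p = 0 gives ζ = 12/(2√(0.8K_p)).
Setting ζ = 0.5594: √(0.8K_p) = 12/(2·0.5594) = 10.73, so K_p = 115/0.8 = 144.

K_p = 144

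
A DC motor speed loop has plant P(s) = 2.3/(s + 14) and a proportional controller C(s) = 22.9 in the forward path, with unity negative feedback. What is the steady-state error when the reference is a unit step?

The loop is type 0. Static position error constant K_pos = C(0)·P(0) = 22.9·0.1643 = 3.762.
Steady-state error to a unit step: e_ss = 1/(1+K_pos) = 1/4.762 = 0.21.

0.21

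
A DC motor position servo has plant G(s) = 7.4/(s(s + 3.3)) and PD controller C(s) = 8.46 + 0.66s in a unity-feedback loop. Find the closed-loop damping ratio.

Forward path: (8.46 + 0.66s)·7.4/(s(s+3.3)). The closed-loop characteristic equation is s² + (3.3 + 7.4·0.66)s + 7.4·8.46 = 0.
That is s² + 8.184s + 62.6 = 0, so ω_n = 7.912 rad/s and ζ = 8.184/(2·7.912) = 0.5172.

ζ = 0.517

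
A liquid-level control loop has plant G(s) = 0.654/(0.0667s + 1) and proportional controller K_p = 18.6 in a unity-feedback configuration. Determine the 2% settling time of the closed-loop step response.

T_s ≈ 0.0203 s

Closed loop: T(s) = K_p·G/(1+K_p·G) = 12.16/(0.0667s + 1 + 12.16), with pole at s = −(1 + 12.16)/0.0667 = −197.4.
τ = 1/197.4 = 0.005067 s, so 2% settling time ≈ 4τ = 0.0203 s.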